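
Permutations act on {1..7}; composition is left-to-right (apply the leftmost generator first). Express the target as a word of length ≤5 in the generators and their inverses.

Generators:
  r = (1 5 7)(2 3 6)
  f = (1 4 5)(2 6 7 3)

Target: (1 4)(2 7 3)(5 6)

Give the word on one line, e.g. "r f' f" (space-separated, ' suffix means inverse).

  after f: (1 4 5)(2 6 7 3)
  after r': (1 4)(2 3 6 5 7)
  after f: (1 5 3 7 6)
  after f: (2 6 4 5)
  after f: (1 4)(2 7 3)(5 6)

f r' f f f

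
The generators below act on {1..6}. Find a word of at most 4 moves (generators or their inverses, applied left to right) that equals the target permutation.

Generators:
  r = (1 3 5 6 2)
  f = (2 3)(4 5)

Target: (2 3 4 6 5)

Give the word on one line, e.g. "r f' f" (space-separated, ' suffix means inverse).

r f r

  after r: (1 3 5 6 2)
  after f: (1 2)(3 4 5 6)
  after r: (2 3 4 6 5)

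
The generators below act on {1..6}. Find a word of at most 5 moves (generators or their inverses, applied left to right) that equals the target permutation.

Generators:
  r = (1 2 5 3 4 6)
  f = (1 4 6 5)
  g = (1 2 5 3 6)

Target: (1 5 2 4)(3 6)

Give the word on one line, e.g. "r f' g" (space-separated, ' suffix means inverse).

f g' g' r' g'

  after f: (1 4 6 5)
  after g': (1 4 3 5 6 2)
  after g': (1 4 5 3 2 6)
  after r': (1 3)(2 4)
  after g': (1 5 2 4)(3 6)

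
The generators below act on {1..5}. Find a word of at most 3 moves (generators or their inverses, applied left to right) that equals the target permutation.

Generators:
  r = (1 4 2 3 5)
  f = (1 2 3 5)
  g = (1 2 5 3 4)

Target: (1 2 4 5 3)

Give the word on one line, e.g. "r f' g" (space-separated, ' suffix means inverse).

  after g': (1 4 3 5 2)
  after r: (1 2 4 5 3)

g' r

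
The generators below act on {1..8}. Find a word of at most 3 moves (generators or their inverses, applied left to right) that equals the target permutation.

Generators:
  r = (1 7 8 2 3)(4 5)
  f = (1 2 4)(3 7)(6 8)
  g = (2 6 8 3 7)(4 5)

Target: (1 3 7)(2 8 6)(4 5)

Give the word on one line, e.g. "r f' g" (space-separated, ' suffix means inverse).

r g r

  after r: (1 7 8 2 3)(4 5)
  after g: (1 2 7 3)(6 8)
  after r: (1 3 7)(2 8 6)(4 5)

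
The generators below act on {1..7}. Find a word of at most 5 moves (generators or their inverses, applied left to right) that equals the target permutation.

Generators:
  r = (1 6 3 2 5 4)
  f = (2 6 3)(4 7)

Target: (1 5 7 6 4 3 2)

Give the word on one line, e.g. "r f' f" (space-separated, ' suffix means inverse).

  after r: (1 6 3 2 5 4)
  after f: (1 3 6 2 5 7 4)
  after r: (1 2 4 6 5 7)
  after r: (1 5 7 6 4 3 2)

r f r r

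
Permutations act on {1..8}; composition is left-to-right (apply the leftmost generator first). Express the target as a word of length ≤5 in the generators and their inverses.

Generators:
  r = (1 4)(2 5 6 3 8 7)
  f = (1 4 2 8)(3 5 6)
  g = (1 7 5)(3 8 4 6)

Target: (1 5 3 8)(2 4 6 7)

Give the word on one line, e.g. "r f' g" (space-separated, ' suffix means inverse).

  after f': (1 8 2 4)(3 6 5)
  after g': (1 3 4 5 6 7)(2 8)
  after f': (1 6 7 8 4 3)
  after f': (1 5 3 8)(2 4 6 7)

f' g' f' f'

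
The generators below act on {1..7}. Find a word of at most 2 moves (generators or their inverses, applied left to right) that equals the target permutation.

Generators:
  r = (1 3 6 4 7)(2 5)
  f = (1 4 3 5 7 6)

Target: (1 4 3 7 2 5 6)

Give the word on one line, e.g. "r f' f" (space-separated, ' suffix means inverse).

  after f': (1 6 7 5 3 4)
  after r: (1 4 3 7 2 5 6)

f' r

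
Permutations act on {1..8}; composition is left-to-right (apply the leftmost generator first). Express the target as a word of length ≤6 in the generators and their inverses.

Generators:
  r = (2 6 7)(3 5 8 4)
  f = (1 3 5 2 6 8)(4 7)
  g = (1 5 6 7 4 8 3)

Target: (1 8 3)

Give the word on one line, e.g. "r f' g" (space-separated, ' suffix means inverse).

  after g: (1 5 6 7 4 8 3)
  after f': (1 3 8)(2 5)(4 6)
  after g: (2 6 8 5)(4 7)
  after f': (1 8 3)

g f' g f'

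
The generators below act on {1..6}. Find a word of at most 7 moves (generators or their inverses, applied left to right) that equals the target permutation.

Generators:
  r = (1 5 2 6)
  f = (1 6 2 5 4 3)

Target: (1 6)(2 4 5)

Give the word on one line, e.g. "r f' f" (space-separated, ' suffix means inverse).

  after f': (1 3 4 5 2 6)
  after r': (1 3 4)
  after r': (1 3 4 6 2 5)
  after f: (2 4)(5 6)
  after r': (1 6)(2 4 5)

f' r' r' f r'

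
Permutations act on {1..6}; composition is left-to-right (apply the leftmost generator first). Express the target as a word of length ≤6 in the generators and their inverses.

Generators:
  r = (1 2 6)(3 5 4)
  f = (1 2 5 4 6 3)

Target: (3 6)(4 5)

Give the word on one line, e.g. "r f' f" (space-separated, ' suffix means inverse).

f f f r f

  after f: (1 2 5 4 6 3)
  after f: (1 5 6)(2 4 3)
  after f: (1 4)(2 6)(3 5)
  after r: (1 3 4 2)
  after f: (3 6)(4 5)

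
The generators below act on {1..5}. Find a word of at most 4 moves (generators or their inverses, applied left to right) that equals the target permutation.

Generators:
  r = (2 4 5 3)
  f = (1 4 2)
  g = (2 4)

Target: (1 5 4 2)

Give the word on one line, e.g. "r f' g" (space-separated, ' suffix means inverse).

r f' r' r'

  after r: (2 4 5 3)
  after f': (1 2)(3 4 5)
  after r': (1 3 2)
  after r': (1 5 4 2)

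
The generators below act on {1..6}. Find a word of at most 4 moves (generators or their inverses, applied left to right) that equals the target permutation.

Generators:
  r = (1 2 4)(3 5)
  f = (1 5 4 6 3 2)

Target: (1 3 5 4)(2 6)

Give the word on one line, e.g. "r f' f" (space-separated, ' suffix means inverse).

f f r' f'

  after f: (1 5 4 6 3 2)
  after f: (1 4 3)(2 5 6)
  after r': (1 2 3 4 5 6)
  after f': (1 3 5 4)(2 6)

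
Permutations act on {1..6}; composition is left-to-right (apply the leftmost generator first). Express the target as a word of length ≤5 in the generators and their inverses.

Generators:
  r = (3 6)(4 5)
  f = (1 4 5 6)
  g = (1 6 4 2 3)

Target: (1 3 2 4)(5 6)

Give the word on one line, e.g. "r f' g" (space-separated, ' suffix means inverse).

f g' r' f'

  after f: (1 4 5 6)
  after g': (1 6 3 2 4 5)
  after r': (1 3 2 5)
  after f': (1 3 2 4)(5 6)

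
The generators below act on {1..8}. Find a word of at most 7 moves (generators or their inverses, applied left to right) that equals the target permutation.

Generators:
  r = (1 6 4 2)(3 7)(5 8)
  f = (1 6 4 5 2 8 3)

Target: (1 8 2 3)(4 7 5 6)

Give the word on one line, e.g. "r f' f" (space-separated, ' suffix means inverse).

  after f: (1 6 4 5 2 8 3)
  after f: (1 4 2 3 6 5 8)
  after r: (1 2 7 3 4)(6 8)
  after f': (1 5 4 3 6 2 7 8)
  after r': (1 8 2 3)(4 7 5 6)

f f r f' r'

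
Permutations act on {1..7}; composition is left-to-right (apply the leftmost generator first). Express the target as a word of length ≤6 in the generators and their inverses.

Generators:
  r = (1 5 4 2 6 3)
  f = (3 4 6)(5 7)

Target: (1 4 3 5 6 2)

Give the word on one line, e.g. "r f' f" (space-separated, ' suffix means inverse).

  after f: (3 4 6)(5 7)
  after r': (1 3 5 7)(2 4)
  after f': (1 6 4 2 3 7)
  after r: (1 3 7 5 4 6 2)
  after f: (1 4 3 5 6 2)

f r' f' r f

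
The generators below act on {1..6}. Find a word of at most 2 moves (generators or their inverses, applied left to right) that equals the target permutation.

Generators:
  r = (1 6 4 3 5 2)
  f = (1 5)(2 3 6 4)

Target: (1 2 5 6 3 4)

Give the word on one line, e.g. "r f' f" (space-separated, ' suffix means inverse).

  after f: (1 5)(2 3 6 4)
  after r: (1 2 5 6 3 4)

f r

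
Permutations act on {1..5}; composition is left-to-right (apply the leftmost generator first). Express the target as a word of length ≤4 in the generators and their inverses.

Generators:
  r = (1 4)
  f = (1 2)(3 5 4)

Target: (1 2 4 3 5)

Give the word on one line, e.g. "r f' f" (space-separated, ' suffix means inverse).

f r'

  after f: (1 2)(3 5 4)
  after r': (1 2 4 3 5)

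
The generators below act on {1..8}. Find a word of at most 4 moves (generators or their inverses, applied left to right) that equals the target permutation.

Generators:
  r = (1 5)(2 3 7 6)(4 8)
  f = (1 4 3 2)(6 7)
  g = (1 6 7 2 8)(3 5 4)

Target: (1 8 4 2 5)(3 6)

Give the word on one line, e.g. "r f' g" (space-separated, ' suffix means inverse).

  after f: (1 4 3 2)(6 7)
  after r': (1 8 4 2 5)(3 6)

f r'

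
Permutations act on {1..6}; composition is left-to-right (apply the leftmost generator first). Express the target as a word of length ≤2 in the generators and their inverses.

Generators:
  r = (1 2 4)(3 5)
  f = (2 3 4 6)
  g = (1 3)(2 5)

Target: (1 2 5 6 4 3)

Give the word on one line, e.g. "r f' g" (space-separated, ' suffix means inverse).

g' f'

  after g': (1 3)(2 5)
  after f': (1 2 5 6 4 3)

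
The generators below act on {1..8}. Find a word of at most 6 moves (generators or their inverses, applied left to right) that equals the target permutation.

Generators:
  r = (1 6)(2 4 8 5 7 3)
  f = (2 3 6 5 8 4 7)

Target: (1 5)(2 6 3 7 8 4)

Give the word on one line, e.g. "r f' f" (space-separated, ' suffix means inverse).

  after f': (2 7 4 8 5 6 3)
  after r': (1 6 7 2 5)
  after f': (1 3 2 6 4 8 5)
  after r': (1 7 5 6 2)
  after r': (1 5)(2 6 3 7 8 4)

f' r' f' r' r'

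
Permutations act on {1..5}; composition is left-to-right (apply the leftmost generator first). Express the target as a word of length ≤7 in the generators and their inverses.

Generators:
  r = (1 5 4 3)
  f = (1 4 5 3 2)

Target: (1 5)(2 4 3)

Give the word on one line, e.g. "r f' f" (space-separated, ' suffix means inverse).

  after f': (1 2 3 5 4)
  after r': (1 2 4 3)
  after f': (1 3 2)(4 5)
  after r: (2 5 3)
  after r: (1 5)(2 4 3)

f' r' f' r r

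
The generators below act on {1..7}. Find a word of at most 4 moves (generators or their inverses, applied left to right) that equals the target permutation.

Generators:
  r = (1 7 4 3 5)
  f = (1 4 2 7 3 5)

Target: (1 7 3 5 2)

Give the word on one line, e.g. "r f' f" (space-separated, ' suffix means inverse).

f r f'

  after f: (1 4 2 7 3 5)
  after r: (1 3)(2 4)(5 7)
  after f': (1 7 3 5 2)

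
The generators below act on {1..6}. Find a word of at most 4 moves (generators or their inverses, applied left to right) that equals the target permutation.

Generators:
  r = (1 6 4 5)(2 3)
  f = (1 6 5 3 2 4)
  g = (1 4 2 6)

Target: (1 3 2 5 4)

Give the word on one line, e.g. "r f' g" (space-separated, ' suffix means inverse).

  after g: (1 4 2 6)
  after g: (1 2)(4 6)
  after r': (1 3 2 5 4)

g g r'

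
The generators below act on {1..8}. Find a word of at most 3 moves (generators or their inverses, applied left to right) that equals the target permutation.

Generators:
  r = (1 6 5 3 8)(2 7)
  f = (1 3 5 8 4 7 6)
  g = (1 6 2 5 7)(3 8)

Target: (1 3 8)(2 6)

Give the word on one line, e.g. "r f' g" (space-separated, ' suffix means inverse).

g' g' r

  after g': (1 7 5 2 6)(3 8)
  after g': (1 5 6 7 2)
  after r: (1 3 8)(2 6)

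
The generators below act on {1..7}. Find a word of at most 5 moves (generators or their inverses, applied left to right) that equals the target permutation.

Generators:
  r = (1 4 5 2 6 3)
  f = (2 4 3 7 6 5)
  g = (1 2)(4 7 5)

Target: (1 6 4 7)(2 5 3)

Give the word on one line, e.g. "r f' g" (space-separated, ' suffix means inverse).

  after f': (2 5 6 7 3 4)
  after g': (1 2 7 3 5 6 4)
  after r: (1 6 5 3 2 7)
  after g': (1 6 7 2 4 5 3)
  after g': (1 6 4 7)(2 5 3)

f' g' r g' g'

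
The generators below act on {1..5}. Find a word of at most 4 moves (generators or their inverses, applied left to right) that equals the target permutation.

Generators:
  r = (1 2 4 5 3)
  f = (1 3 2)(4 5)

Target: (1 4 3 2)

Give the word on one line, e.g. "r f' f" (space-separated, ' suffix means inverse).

  after f': (1 2 3)(4 5)
  after r: (1 4 3 2)

f' r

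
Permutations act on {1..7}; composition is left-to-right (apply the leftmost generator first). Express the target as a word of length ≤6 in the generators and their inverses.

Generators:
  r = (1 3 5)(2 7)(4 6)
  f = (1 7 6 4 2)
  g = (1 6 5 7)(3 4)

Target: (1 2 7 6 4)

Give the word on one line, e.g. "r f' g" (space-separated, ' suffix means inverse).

r g' f g

  after r: (1 3 5)(2 7)(4 6)
  after g': (1 4)(2 5 7)(3 6)
  after f: (1 2 5 6 3 4 7)
  after g: (1 2 7 6 4)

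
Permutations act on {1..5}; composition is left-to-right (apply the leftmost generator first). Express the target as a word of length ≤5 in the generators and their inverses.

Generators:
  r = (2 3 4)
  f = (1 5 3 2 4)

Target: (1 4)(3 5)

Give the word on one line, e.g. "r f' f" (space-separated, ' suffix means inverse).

r f' f' f' r

  after r: (2 3 4)
  after f': (1 4 3 2 5)
  after f': (1 2)(4 5)
  after f': (1 3 5 2 4)
  after r: (1 4)(3 5)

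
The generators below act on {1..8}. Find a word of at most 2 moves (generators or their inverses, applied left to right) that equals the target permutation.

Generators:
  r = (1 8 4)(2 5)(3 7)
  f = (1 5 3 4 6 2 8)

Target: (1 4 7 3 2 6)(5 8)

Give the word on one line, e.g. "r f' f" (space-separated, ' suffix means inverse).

  after f': (1 8 2 6 4 3 5)
  after r: (1 4 7 3 2 6)(5 8)

f' r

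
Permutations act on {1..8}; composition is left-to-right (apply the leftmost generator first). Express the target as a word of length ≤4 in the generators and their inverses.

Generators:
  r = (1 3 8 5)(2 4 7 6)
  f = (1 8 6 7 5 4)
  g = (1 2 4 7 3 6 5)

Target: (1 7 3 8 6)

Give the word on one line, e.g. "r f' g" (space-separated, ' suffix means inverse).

r g'

  after r: (1 3 8 5)(2 4 7 6)
  after g': (1 7 3 8 6)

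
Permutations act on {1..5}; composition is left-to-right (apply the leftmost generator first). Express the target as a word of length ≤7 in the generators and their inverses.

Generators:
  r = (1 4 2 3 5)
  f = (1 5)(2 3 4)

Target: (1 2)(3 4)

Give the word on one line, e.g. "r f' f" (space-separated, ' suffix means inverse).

  after r: (1 4 2 3 5)
  after r: (1 2 5 4 3)
  after f: (1 3 5 2)
  after f: (1 4 2 5 3)
  after r: (1 2)(3 4)

r r f f r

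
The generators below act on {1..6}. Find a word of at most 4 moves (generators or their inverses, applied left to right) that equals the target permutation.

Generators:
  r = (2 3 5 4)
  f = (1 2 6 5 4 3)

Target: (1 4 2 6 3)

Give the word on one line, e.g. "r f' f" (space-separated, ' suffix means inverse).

f r'

  after f: (1 2 6 5 4 3)
  after r': (1 4 2 6 3)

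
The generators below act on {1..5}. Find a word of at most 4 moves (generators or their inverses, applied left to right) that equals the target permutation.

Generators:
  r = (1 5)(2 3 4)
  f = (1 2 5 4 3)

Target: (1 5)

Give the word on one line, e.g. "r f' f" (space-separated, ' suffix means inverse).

  after r': (1 5)(2 4 3)
  after r': (2 3 4)
  after r': (1 5)

r' r' r'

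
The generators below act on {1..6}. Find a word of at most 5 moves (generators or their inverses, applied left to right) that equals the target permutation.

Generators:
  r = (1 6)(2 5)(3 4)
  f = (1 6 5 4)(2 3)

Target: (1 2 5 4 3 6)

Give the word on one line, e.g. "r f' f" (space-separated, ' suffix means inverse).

f' r f'

  after f': (1 4 5 6)(2 3)
  after r: (1 3 5)(2 4)
  after f': (1 2 5 4 3 6)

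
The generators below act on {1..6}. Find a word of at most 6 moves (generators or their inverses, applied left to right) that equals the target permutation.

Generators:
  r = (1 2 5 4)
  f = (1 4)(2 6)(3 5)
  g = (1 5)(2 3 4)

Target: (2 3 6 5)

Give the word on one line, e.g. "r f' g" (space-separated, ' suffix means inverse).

  after r': (1 4 5 2)
  after f: (2 4 3 5 6)
  after g: (1 5 6 3)
  after r: (1 4)(2 5 6 3)
  after f: (2 3 6 5)

r' f g r f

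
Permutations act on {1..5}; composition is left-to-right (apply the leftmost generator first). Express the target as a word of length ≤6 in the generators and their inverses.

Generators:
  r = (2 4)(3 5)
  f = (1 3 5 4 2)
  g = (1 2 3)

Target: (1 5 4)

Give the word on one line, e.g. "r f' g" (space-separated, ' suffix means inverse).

f r' f g f'

  after f: (1 3 5 4 2)
  after r': (1 5 2)
  after f: (1 4 2 3 5)
  after g: (1 4 3 5 2)
  after f': (1 5 4)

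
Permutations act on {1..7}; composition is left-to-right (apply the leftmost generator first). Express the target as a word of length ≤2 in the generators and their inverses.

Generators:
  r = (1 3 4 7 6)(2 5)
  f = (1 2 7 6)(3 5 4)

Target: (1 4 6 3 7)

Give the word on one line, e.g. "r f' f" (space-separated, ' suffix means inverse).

r r

  after r: (1 3 4 7 6)(2 5)
  after r: (1 4 6 3 7)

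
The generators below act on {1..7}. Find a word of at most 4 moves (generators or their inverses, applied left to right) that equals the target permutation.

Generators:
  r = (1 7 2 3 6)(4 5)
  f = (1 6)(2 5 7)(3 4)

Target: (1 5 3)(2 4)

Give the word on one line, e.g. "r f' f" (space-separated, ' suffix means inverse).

r f'

  after r: (1 7 2 3 6)(4 5)
  after f': (1 5 3)(2 4)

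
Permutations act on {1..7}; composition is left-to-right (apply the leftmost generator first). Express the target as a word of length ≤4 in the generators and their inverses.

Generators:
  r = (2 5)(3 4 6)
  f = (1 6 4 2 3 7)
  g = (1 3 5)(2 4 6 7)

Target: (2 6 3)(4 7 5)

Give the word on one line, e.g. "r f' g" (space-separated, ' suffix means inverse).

  after f': (1 7 3 2 4 6)
  after r: (1 7 4 3 5 2 6)
  after f: (2 4 7)(3 5)
  after r: (2 6 3)(4 7 5)

f' r f r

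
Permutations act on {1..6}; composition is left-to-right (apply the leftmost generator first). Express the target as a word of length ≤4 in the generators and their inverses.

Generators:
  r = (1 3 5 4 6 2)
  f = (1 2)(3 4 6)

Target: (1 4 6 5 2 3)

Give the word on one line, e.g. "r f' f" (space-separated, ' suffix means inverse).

  after r': (1 2 6 4 5 3)
  after r': (1 6 5)(2 4 3)
  after f': (1 4 6 5 2 3)

r' r' f'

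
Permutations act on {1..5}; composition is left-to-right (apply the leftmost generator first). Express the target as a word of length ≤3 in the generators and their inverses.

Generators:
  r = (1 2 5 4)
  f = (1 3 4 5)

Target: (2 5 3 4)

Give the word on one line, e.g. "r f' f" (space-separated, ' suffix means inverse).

r' r' f

  after r': (1 4 5 2)
  after r': (1 5)(2 4)
  after f: (2 5 3 4)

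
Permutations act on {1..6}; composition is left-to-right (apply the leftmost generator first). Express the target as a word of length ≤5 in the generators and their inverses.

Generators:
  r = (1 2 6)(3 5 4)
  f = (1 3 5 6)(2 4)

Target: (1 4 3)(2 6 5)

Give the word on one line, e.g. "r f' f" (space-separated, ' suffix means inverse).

  after f': (1 6 5 3)(2 4)
  after f': (1 5)(3 6)
  after r: (1 4 3)(2 6 5)

f' f' r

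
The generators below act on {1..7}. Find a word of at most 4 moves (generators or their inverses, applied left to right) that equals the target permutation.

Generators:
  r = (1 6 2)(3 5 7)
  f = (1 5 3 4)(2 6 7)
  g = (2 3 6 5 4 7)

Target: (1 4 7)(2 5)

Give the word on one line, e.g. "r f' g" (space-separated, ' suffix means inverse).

f' r r

  after f': (1 4 3 5)(2 7 6)
  after r: (1 4 5 6)(2 3 7)
  after r: (1 4 7)(2 5)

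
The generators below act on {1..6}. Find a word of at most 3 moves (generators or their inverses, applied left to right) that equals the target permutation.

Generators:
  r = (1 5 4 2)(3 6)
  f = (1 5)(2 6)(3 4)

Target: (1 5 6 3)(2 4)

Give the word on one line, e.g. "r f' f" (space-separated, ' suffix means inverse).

f r' f'

  after f: (1 5)(2 6)(3 4)
  after r': (2 3 5)(4 6)
  after f': (1 5 6 3)(2 4)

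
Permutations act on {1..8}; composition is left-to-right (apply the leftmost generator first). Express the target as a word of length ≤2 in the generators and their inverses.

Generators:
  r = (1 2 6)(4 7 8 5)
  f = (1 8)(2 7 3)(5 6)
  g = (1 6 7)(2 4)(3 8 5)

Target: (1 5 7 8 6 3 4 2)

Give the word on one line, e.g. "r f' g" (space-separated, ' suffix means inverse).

f g

  after f: (1 8)(2 7 3)(5 6)
  after g: (1 5 7 8 6 3 4 2)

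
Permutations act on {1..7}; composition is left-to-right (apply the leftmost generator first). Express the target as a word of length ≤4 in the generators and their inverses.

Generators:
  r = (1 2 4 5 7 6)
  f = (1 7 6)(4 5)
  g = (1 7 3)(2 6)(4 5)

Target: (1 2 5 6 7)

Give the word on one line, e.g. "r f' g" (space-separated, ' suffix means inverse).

  after r: (1 2 4 5 7 6)
  after f: (1 2 5 6 7)

r f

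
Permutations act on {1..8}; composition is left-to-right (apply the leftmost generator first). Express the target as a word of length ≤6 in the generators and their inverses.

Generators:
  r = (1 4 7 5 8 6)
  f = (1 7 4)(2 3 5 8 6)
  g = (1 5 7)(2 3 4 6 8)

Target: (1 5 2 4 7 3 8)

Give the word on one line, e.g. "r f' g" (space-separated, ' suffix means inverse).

  after f: (1 7 4)(2 3 5 8 6)
  after f: (1 4 7)(2 5 6 3 8)
  after f: (2 8 3 6 5)
  after f: (1 7 4)(2 6 8 5 3)
  after g': (1 5 2 4 7 3 8)

f f f f g'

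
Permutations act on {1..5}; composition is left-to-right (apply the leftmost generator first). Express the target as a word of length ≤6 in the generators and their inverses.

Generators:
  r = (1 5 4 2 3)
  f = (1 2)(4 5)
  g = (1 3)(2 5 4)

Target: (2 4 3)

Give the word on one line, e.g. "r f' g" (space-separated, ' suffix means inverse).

  after r: (1 5 4 2 3)
  after f': (1 4)(2 3)
  after g: (1 2)(3 5 4)
  after r: (1 3 4)(2 5)
  after g: (2 4 3)

r f' g r g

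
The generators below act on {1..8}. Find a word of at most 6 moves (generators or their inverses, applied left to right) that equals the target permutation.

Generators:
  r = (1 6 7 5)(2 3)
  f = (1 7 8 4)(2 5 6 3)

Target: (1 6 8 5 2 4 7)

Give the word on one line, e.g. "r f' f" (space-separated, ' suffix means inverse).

r' f' r' f'

  after r': (1 5 7 6)(2 3)
  after f': (1 2 6 4 8 7 5)
  after r': (1 3 2)(4 8 6)
  after f': (1 6 8 5 2 4 7)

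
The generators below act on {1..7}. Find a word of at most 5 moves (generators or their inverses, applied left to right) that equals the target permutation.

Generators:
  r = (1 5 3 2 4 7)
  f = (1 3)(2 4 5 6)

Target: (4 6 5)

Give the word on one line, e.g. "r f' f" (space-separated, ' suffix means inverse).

  after f': (1 3)(2 6 5 4)
  after r: (1 2 6 3 5 7)
  after f': (1 6)(2 5 7 3 4)
  after f': (1 5 7)(2 4 6 3)
  after r': (4 6 5)

f' r f' f' r'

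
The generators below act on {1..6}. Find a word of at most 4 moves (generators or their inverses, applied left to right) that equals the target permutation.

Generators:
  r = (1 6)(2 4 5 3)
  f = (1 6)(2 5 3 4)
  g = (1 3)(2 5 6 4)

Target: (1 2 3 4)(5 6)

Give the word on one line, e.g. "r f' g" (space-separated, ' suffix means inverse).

  after r: (1 6)(2 4 5 3)
  after g: (1 4 6 3 5)
  after r': (1 2 3 4)(5 6)

r g r'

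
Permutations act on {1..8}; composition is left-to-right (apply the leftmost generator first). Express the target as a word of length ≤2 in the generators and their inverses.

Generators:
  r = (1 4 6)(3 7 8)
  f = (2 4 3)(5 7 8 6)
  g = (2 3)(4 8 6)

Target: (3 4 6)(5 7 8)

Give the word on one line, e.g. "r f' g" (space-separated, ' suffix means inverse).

  after g: (2 3)(4 8 6)
  after f: (3 4 6)(5 7 8)

g f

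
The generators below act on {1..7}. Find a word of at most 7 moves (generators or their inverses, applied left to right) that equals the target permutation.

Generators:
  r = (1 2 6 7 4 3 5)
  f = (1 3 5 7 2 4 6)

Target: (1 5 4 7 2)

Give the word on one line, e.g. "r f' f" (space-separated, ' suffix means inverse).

  after r': (1 5 3 4 7 6 2)
  after r': (1 3 7 2 5 4 6)
  after f: (1 5 6 3 2 7 4)
  after r': (1 3)(2 6 4 5)
  after f: (1 5 4 7 2)

r' r' f r' f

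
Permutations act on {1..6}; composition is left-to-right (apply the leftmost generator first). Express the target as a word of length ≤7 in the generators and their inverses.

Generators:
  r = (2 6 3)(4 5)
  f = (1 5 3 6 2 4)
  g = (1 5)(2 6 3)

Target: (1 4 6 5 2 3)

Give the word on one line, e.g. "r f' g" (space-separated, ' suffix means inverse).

f' r' g' f r

  after f': (1 4 2 6 3 5)
  after r': (1 5)(3 4)
  after g': (2 3 4 6)
  after f: (1 5 3)(2 6 4)
  after r: (1 4 6 5 2 3)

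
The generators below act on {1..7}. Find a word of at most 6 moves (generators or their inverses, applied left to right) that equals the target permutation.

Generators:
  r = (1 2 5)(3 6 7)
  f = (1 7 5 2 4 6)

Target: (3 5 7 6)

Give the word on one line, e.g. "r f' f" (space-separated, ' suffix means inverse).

  after f': (1 6 4 2 5 7)
  after r': (1 3 7 5 6 4)
  after f: (1 3 5)(2 4 7)
  after r': (1 7)(2 4 6 3)
  after f': (3 5 7 6)

f' r' f r' f'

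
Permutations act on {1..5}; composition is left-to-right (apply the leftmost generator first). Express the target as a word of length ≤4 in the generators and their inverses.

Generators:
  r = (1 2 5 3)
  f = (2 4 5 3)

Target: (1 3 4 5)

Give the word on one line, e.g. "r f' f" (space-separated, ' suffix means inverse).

  after f: (2 4 5 3)
  after r: (1 2 4 3 5)
  after f': (1 3 4 5)

f r f'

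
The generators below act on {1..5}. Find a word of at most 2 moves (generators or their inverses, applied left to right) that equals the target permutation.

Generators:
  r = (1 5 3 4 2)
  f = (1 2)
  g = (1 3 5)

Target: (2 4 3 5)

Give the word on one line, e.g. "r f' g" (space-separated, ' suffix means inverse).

  after r': (1 2 4 3 5)
  after f': (2 4 3 5)

r' f'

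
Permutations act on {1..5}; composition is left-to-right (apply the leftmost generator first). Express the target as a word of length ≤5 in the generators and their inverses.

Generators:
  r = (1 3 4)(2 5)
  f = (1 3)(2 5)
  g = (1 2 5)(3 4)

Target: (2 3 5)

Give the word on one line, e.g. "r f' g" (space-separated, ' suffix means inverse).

f r f g f'

  after f: (1 3)(2 5)
  after r: (1 4)
  after f: (1 4 3)(2 5)
  after g: (1 3 2)
  after f': (2 3 5)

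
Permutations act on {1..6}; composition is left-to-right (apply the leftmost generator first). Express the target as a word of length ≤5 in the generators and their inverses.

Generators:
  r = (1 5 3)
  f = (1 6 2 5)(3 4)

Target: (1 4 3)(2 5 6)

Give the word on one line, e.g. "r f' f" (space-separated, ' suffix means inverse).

r' f' f' f'

  after r': (1 3 5)
  after f': (1 4 3 2 6)
  after f': (1 3 6 5 2)
  after f': (1 4 3)(2 5 6)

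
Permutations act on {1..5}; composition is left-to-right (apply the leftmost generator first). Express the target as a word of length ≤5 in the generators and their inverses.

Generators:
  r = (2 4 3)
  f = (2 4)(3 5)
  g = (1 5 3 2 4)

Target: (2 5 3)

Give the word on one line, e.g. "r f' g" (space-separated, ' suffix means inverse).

  after g': (1 4 2 3 5)
  after r: (1 3 5)
  after r: (1 2 4 3 5)
  after g: (1 4 2)
  after g: (2 5 3)

g' r r g g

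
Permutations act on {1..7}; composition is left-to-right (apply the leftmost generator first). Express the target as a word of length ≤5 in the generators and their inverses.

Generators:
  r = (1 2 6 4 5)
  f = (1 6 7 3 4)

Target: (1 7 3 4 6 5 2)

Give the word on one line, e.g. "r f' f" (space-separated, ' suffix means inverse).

r r f

  after r: (1 2 6 4 5)
  after r: (1 6 5 2 4)
  after f: (1 7 3 4 6 5 2)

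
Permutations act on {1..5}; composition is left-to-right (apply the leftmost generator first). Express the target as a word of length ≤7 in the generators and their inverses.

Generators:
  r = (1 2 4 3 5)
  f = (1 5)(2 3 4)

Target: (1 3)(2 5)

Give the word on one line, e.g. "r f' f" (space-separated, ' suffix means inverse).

f r' r' r' f

  after f: (1 5)(2 3 4)
  after r': (1 3 2 4)
  after r': (1 4 5 3)
  after r': (1 2)(3 5 4)
  after f: (1 3)(2 5)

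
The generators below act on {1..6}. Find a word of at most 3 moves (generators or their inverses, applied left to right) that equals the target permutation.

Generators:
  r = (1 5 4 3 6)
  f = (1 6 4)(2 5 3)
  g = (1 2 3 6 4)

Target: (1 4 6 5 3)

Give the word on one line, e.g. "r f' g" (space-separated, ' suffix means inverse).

r' r' r'

  after r': (1 6 3 4 5)
  after r': (1 3 5 6 4)
  after r': (1 4 6 5 3)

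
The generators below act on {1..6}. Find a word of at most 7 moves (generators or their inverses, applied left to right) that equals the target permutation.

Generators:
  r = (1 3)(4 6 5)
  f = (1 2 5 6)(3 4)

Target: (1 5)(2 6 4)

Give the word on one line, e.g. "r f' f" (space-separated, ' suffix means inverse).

f r' r' r' f

  after f: (1 2 5 6)(3 4)
  after r': (1 2 6 3 5 4)
  after r': (1 2 4 3 6)
  after r': (1 2 5 6 3 4)
  after f: (1 5)(2 6 4)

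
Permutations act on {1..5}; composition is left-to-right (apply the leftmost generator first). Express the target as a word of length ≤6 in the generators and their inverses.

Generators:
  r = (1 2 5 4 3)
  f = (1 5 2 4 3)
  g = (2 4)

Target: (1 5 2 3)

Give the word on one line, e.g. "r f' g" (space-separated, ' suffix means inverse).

  after g': (2 4)
  after f': (1 3 4 5)
  after f': (1 4)(2 5 3)
  after f': (1 2)(3 5 4)
  after f': (1 5 2 3)

g' f' f' f' f'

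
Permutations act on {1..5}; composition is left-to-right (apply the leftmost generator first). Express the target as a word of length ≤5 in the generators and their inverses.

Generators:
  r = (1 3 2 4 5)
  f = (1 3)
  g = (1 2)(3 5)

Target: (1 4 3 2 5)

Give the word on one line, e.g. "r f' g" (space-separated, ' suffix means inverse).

g r g

  after g: (1 2)(3 5)
  after r: (1 4 5 2 3)
  after g: (1 4 3 2 5)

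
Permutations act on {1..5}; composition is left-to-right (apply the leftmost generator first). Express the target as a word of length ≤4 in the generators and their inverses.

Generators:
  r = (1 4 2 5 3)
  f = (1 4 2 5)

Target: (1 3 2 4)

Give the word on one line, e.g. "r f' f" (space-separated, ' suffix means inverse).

  after f: (1 4 2 5)
  after r': (3 5)
  after r': (1 3 2 4)

f r' r'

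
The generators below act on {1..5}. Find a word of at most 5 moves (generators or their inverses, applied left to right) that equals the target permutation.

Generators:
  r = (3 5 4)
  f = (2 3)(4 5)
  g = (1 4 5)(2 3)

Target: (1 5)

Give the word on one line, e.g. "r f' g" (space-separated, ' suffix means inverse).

  after r: (3 5 4)
  after f': (2 3 4)
  after g: (1 4 3 5)
  after r': (1 5)

r f' g r'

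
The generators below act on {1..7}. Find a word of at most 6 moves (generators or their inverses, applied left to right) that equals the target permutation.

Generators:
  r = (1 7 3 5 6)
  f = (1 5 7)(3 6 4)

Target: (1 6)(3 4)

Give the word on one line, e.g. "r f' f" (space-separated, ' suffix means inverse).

f' r r r

  after f': (1 7 5)(3 4 6)
  after r: (1 3 4)(5 7 6)
  after r: (1 5 3 4 7)
  after r: (1 6)(3 4)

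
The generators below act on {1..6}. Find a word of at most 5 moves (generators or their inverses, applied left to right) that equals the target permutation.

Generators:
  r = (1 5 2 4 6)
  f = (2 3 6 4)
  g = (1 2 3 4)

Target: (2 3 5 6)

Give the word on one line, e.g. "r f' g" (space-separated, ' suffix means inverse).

r f' r' f' f'

  after r: (1 5 2 4 6)
  after f': (1 5 4 3 2 6)
  after r': (2 4 3 5)
  after f': (2 6 3 5 4)
  after f': (2 3 5 6)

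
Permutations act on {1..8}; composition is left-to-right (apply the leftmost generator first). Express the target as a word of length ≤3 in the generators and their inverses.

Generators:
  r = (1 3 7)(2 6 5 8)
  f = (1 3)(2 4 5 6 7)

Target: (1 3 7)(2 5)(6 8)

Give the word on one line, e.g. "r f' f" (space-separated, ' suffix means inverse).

  after r': (1 7 3)(2 8 5 6)
  after r': (1 3 7)(2 5)(6 8)

r' r'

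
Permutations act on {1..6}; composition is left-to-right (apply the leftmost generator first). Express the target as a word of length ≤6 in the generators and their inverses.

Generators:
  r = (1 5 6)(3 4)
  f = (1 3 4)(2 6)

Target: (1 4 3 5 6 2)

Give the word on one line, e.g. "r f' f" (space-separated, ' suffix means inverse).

r' r' r' f r

  after r': (1 6 5)(3 4)
  after r': (1 5 6)
  after r': (3 4)
  after f: (1 3)(2 6)
  after r: (1 4 3 5 6 2)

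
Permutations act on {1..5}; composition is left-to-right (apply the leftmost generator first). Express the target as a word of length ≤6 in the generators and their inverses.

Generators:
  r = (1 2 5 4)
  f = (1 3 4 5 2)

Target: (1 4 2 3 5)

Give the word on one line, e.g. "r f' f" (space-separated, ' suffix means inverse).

  after r': (1 4 5 2)
  after f': (1 3)
  after r': (1 3 4 5 2)
  after f: (1 4 2 3 5)

r' f' r' f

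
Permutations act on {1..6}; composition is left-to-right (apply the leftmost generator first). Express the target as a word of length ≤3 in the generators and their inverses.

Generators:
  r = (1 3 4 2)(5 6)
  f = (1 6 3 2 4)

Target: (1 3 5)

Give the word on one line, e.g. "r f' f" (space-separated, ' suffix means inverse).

r' f r'

  after r': (1 2 4 3)(5 6)
  after f: (1 4 2)(3 6 5)
  after r': (1 3 5)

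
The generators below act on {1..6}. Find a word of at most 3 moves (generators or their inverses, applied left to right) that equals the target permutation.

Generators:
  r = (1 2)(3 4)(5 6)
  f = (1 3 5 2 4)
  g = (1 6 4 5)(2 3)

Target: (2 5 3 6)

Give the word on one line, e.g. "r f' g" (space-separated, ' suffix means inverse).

f r f

  after f: (1 3 5 2 4)
  after r: (1 4 2 3 6 5)
  after f: (2 5 3 6)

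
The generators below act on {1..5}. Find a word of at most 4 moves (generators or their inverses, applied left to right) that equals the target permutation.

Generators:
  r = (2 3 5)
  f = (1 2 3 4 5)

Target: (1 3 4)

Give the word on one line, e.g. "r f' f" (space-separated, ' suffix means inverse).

  after r': (2 5 3)
  after f': (1 5 2 4 3)
  after f': (1 4 2 3 5)
  after f': (1 3 4)

r' f' f' f'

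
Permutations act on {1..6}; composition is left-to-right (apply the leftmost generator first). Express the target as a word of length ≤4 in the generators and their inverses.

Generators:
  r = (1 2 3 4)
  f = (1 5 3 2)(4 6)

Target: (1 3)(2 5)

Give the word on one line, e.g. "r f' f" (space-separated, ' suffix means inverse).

  after f': (1 2 3 5)(4 6)
  after f': (1 3)(2 5)

f' f'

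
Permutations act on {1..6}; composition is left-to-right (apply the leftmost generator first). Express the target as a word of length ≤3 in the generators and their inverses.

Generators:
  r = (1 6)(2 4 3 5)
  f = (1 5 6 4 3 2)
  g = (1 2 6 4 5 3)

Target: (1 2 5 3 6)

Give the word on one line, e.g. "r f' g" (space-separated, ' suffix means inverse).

g' f

  after g': (1 3 5 4 6 2)
  after f: (1 2 5 3 6)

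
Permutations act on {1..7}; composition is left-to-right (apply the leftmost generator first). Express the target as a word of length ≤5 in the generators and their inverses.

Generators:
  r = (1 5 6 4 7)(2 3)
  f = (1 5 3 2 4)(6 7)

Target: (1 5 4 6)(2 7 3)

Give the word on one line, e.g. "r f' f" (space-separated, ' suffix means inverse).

  after f: (1 5 3 2 4)(6 7)
  after r': (2 6 4 7 5)
  after f: (1 5 4 6)(2 7 3)

f r' f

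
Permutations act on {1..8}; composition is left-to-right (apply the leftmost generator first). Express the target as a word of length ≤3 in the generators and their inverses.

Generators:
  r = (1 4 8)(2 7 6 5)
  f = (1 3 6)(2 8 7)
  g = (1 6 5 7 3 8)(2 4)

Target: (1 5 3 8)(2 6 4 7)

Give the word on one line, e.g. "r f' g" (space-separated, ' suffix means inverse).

  after r': (1 8 4)(2 5 6 7)
  after f': (1 2 5 3)(4 6 8)
  after r': (1 5 3 8)(2 6 4 7)

r' f' r'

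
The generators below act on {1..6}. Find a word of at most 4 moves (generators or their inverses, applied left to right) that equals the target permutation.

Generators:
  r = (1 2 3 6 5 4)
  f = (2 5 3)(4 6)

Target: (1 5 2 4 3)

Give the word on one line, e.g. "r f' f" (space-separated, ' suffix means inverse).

  after f': (2 3 5)(4 6)
  after r': (1 4 3 6 5)
  after f: (1 6 3 4 2 5)
  after r: (1 5 2 4 3)

f' r' f r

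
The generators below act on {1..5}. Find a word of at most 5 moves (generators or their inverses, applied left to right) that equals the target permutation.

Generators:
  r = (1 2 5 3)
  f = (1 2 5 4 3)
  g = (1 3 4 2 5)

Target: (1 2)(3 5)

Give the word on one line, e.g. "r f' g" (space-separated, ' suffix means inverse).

  after r': (1 3 5 2)
  after f: (3 4)
  after f: (1 2 5 4)
  after r: (1 5 4 2 3)
  after g': (1 2)(3 5)

r' f f r g'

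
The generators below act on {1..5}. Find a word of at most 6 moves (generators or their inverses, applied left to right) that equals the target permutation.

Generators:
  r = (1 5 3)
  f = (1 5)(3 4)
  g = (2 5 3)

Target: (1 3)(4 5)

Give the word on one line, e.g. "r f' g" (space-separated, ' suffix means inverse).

r' g r' f g'

  after r': (1 3 5)
  after g: (1 2 5)
  after r': (1 2)(3 5)
  after f: (1 2 5 4 3)
  after g': (1 3)(4 5)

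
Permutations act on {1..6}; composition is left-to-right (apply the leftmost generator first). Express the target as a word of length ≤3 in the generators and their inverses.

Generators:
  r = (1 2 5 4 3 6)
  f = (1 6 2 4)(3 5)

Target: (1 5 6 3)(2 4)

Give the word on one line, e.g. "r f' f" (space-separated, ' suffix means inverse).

  after r: (1 2 5 4 3 6)
  after f: (1 4 5)(2 3)
  after r': (1 5 6 3)(2 4)

r f r'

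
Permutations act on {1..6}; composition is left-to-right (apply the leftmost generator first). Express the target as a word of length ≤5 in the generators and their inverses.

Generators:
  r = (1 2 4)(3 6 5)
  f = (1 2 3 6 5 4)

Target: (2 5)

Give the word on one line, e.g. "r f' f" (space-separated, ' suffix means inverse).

f r r

  after f: (1 2 3 6 5 4)
  after r: (1 4 2 6 3 5)
  after r: (2 5)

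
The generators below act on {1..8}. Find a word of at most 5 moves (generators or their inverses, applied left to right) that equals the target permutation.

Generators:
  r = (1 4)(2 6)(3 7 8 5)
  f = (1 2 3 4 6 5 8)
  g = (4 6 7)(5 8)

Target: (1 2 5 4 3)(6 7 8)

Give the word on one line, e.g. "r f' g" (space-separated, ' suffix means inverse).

  after r: (1 4)(2 6)(3 7 8 5)
  after g': (1 7 5 3 6 2 4)
  after r': (1 3 2)(7 8)
  after f': (1 2 8 7 5 6 4 3)
  after g': (1 2 5 4 3)(6 7 8)

r g' r' f' g'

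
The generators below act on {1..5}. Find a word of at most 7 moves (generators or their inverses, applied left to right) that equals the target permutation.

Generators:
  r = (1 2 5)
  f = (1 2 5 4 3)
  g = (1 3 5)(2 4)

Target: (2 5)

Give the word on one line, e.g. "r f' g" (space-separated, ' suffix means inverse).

  after r: (1 2 5)
  after f': (3 4 5)
  after g': (1 5)(2 4 3)
  after r': (1 2 4 3)
  after f': (2 5)

r f' g' r' f'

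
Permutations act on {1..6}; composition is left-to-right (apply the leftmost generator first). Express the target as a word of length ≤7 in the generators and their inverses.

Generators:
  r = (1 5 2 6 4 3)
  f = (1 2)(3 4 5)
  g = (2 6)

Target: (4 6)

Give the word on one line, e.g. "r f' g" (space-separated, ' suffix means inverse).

r g r f g

  after r: (1 5 2 6 4 3)
  after g: (1 5 6 4 3)
  after r: (1 2 6 3 5 4)
  after f: (2 6 4)
  after g: (4 6)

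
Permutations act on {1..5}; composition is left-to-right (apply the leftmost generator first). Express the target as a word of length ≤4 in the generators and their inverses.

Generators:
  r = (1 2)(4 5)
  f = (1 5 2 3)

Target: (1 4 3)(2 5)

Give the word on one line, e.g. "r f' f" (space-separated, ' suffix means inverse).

f r' f f

  after f: (1 5 2 3)
  after r': (1 4 5)(2 3)
  after f: (1 4 2)
  after f: (1 4 3)(2 5)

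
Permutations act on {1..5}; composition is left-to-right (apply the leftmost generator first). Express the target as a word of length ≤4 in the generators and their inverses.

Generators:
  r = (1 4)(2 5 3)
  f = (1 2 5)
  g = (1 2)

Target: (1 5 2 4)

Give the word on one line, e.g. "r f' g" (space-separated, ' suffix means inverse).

f' r r r

  after f': (1 5 2)
  after r: (1 3 2 4)
  after r: (1 2)(3 5)
  after r: (1 5 2 4)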